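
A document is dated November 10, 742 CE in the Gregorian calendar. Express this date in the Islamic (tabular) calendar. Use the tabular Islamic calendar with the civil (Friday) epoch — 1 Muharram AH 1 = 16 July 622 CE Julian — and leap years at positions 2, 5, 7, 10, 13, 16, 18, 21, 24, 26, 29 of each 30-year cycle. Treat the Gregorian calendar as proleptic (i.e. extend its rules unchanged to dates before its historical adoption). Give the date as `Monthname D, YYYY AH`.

Both dates share Julian Day Number 1992383; in the tabular Islamic calendar that is 3 Muharram 125 AH.

Muharram 3, 125 AH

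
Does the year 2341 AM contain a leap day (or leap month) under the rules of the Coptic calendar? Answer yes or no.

2341 mod 4 = 1; in the Coptic calendar a year is leap when year mod 4 = 3, so it is a common year.

no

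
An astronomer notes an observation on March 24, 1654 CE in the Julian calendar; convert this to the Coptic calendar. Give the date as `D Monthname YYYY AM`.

The source date corresponds to 3 April 1654 in the Gregorian calendar (JDN 2325264).
That day falls on 28 Paremhat 1370 AM in the Coptic calendar.

28 Paremhat 1370 AM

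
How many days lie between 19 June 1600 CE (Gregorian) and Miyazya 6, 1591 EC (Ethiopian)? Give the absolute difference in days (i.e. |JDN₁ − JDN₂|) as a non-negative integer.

435

First date → JDN 2305618; second date → JDN 2305183.
The interval is |2305618 − 2305183| = 435 days.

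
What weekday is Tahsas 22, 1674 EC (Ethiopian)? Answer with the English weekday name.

Equivalently 28 December 1681 Gregorian, JDN 2335395.
JDN 2335395 mod 7 = 6, and JDN 0 was a Monday, so this is a Sunday.

Sunday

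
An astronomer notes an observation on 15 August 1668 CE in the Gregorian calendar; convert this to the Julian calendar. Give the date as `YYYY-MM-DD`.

The Julian–Gregorian offset here is 10 days (Julian trailing).
15 August 1668 Gregorian − 10 days → 5 August 1668 Julian.

1668-08-05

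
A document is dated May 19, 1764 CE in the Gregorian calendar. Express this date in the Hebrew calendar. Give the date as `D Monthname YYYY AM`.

17 Iyar 5524 AM

Julian Day Number of the source date = 2365487.
Converting JDN 2365487 to the Hebrew calendar gives 17 Iyar 5524 AM.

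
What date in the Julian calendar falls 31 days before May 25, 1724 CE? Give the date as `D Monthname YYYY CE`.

The starting date is JDN 2350894; 2350894 − 31 = 2350863.
JDN 2350863 corresponds to 24 April 1724 CE.

24 April 1724 CE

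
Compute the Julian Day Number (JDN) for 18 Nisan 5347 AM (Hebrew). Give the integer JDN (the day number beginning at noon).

Equivalently 26 April 1587 (Gregorian).
JDN 2451545 is 1 January 2000 CE (Gregorian); the target day is −150730 days from there, so JDN = 2300815.

2300815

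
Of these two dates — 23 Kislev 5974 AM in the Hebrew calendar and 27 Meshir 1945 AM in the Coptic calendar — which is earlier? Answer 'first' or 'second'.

Converting both to JDN: 2529682 vs 2535252; the smaller is the first.

first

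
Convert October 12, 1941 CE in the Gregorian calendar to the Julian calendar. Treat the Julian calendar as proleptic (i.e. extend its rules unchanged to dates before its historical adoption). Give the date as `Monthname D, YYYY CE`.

September 29, 1941 CE

The Julian–Gregorian offset here is 13 days (Julian trailing).
12 October 1941 Gregorian − 13 days → 29 September 1941 Julian.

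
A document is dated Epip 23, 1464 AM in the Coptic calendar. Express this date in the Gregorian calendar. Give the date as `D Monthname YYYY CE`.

28 July 1748 CE

Both dates share Julian Day Number 2359713; in the Gregorian calendar that is 28 July 1748 CE.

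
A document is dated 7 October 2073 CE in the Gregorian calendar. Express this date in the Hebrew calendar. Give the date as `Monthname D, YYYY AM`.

Tishrei 6, 5834 AM

Both dates share Julian Day Number 2478488; in the Hebrew calendar that is 6 Tishrei 5834 AM.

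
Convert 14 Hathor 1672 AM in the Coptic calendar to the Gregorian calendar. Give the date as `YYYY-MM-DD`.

Both dates share Julian Day Number 2435436; in the Gregorian calendar that is 24 November 1955 CE.

1955-11-24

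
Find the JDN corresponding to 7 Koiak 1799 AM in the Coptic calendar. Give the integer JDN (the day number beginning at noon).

In the Gregorian calendar the same day is 16 December 2082.
JDN 2299161 is 15 October 1582 CE (Gregorian); the target day is +182684 days from there, so JDN = 2481845.

2481845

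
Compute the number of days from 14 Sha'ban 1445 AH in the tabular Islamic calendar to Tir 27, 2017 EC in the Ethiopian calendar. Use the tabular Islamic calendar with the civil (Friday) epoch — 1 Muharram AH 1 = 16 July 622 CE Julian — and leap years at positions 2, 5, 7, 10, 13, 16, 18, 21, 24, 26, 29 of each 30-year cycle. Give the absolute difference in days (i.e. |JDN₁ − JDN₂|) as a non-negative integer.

JDN of the first date = 2460365.
JDN of the second date = 2460711.
|2460711 − 2460365| = 346.

346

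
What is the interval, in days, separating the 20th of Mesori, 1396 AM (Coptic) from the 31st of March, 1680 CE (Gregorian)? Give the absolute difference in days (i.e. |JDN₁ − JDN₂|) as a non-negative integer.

First date → JDN 2334903; second date → JDN 2334758.
The interval is |2334903 − 2334758| = 145 days.

145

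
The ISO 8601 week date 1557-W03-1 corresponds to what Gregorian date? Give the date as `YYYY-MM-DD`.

ISO week 1 of 1557 is the week containing the first Thursday of 1557.
Week 3, day 1 (Monday) lands on 1557-01-14.

1557-01-14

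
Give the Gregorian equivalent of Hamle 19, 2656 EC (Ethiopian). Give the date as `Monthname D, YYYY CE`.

July 31, 2664 CE

Both dates share Julian Day Number 2694278; in the Gregorian calendar that is 31 July 2664 CE.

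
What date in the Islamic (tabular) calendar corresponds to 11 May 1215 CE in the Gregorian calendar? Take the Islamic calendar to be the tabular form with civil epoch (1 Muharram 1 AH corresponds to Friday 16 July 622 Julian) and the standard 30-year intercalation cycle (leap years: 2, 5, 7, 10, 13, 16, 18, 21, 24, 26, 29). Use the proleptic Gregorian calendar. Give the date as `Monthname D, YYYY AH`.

Julian Day Number of the source date = 2164960.
Converting JDN 2164960 to the tabular Islamic calendar gives 3 Muharram 612 AH.

Muharram 3, 612 AH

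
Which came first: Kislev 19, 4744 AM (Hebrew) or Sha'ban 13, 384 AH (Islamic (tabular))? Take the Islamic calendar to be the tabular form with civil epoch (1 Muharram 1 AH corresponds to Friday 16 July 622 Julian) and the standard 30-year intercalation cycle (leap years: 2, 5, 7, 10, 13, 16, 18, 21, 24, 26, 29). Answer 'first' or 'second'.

The two dates have Julian Day Numbers 2080429 and 2084381 respectively.
Since 2080429 < 2084381, the first date comes first.

first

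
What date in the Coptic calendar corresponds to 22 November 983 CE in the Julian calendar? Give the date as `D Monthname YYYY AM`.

25 Hathor 700 AM

Both dates share Julian Day Number 2080424; in the Coptic calendar that is 25 Hathor 700 AM.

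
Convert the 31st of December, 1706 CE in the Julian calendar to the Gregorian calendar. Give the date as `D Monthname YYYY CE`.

11 January 1707 CE

The Julian–Gregorian offset here is 11 days (Julian trailing).
31 December 1706 Julian + 11 days → 11 January 1707 Gregorian.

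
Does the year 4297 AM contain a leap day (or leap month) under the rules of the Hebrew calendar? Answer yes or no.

yes

Hebrew year 4297 is year 3 of its 19-year Metonic cycle; leap years are at positions 3, 6, 8, 11, 14, 17, 19, so it is a leap year (13 months).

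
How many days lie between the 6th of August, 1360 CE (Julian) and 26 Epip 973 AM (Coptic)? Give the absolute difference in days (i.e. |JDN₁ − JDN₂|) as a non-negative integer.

37638

JDN of the first date = 2218016.
JDN of the second date = 2180378.
|2180378 − 2218016| = 37638.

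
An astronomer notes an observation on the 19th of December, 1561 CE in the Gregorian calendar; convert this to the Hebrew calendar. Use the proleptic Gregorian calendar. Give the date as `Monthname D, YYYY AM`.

Tevet 1, 5322 AM

Julian Day Number of the source date = 2291556.
Converting JDN 2291556 to the Hebrew calendar gives 1 Tevet 5322 AM.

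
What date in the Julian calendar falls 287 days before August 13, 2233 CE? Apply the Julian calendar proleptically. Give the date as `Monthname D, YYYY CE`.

Counting 287 days back from JDN 2536886 reaches JDN 2536599, which is October 30, 2232 CE.

October 30, 2232 CE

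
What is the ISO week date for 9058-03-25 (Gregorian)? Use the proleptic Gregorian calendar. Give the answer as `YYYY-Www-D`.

The weekday is Thursday (ISO weekday 4).
That Thursday belongs to ISO week 12 of ISO year 9058.

9058-W12-4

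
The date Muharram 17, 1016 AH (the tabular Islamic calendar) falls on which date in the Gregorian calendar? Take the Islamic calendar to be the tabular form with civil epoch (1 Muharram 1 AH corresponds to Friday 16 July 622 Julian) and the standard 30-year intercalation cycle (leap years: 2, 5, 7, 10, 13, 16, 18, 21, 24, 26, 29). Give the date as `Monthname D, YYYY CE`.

May 14, 1607 CE

Julian Day Number of the source date = 2308138.
Converting JDN 2308138 to the Gregorian calendar gives 14 May 1607 CE.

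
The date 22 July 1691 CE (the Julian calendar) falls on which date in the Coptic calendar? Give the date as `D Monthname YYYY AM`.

28 Epip 1407 AM

The source date corresponds to 1 August 1691 in the Gregorian calendar (JDN 2338898).
That day falls on 28 Epip 1407 AM in the Coptic calendar.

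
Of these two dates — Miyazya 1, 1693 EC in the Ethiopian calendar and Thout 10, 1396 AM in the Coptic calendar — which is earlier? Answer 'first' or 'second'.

First date → JDN 2342434; second date → JDN 2334563.
JDN 2334563 < JDN 2342434, so the second date is earlier.

second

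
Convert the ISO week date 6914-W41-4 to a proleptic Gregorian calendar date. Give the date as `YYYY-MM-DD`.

ISO week 1 of 6914 is the week containing the first Thursday of 6914.
Week 41, day 4 (Thursday) lands on 6914-10-11.

6914-10-11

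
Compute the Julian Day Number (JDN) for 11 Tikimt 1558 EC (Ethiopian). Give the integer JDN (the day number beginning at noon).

Equivalently 18 October 1565 (proleptic Gregorian).
JDN 2400001 is 17 November 1858 CE (Gregorian), MJD 0; the target day is −107046 days from there, so JDN = 2292955.

2292955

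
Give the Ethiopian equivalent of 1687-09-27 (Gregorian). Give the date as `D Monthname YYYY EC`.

Julian Day Number of the source date = 2337494.
Converting JDN 2337494 to the Ethiopian calendar gives 19 Meskerem 1680 EC.

19 Meskerem 1680 EC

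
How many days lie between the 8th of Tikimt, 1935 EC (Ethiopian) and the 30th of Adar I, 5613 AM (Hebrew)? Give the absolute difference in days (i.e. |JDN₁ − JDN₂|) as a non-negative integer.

JDN of the first date = 2430651.
JDN of the second date = 2397923.
|2397923 − 2430651| = 32728.

32728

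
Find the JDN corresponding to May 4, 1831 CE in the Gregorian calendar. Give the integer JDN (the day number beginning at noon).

JDN 2400001 is 17 November 1858 CE (Gregorian), MJD 0; the target day is −10059 days from there, so JDN = 2389942.

2389942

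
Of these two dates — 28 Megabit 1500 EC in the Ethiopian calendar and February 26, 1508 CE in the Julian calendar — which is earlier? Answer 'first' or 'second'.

Converting both to JDN: 2271938 vs 2271911; the smaller is the second.

second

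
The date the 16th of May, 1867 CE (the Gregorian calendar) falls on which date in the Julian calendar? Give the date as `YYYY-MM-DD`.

1867-05-04

The Julian–Gregorian offset here is 12 days (Julian trailing).
16 May 1867 Gregorian − 12 days → 4 May 1867 Julian.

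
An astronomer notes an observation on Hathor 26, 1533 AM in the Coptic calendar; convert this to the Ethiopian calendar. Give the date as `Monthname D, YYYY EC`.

Hidar 26, 1809 EC

Both dates share Julian Day Number 2384678; in the Ethiopian calendar that is 26 Hidar 1809 EC.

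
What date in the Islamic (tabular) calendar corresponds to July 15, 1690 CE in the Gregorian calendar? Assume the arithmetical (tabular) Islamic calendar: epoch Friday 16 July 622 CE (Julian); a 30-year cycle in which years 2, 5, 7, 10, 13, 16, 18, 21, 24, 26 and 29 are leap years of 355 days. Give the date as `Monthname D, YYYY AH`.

Both dates share Julian Day Number 2338516; in the tabular Islamic calendar that is 8 Shawwal 1101 AH.

Shawwal 8, 1101 AH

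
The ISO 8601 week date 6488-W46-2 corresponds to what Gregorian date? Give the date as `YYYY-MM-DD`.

6488-11-09

ISO week 1 of 6488 is the week containing the first Thursday of 6488.
Week 46, day 2 (Tuesday) lands on 6488-11-09.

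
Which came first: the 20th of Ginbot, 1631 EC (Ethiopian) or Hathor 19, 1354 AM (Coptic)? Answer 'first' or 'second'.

The two dates have Julian Day Numbers 2319837 and 2319291 respectively.
Since 2319291 < 2319837, the second date comes first.

second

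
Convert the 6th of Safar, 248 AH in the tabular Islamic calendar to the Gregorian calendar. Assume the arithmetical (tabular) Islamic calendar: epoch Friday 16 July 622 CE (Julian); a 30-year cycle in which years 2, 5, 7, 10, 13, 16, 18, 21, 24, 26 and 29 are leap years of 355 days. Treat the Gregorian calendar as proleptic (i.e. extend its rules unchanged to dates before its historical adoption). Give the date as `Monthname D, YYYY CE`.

Both dates share Julian Day Number 2036004; in the Gregorian calendar that is 15 April 862 CE.

April 15, 862 CE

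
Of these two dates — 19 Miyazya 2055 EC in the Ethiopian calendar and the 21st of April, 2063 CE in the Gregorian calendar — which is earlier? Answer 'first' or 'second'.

Converting both to JDN: 2474672 vs 2474666; the smaller is the second.

second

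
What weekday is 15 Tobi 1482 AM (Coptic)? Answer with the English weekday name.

Tuesday

This is JDN 2366099 (21 January 1766 Gregorian).
Since JDN mod 7 = 1 (0 = Monday), the day is Tuesday.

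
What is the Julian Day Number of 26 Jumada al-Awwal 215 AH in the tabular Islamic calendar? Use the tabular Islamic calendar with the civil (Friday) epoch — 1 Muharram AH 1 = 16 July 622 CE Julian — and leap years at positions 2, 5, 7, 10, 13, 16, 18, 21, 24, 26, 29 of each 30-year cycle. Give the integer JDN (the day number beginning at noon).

2024417

In the proleptic Gregorian calendar the same day is 25 July 830.
JDN 2299161 is 15 October 1582 CE (Gregorian); the target day is −274744 days from there, so JDN = 2024417.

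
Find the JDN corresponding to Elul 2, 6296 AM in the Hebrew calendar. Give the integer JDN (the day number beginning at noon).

Equivalently 20 August 2536 (Gregorian).
JDN 2299161 is 15 October 1582 CE (Gregorian); the target day is +348386 days from there, so JDN = 2647547.

2647547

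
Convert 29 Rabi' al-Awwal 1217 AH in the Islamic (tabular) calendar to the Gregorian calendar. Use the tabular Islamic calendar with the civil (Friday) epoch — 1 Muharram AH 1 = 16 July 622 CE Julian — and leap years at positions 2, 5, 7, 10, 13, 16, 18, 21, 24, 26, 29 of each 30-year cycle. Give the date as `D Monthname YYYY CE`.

Julian Day Number of the source date = 2379437.
Converting JDN 2379437 to the Gregorian calendar gives 30 July 1802 CE.

30 July 1802 CE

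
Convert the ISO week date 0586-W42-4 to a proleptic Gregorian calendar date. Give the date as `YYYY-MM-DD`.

ISO week 1 of 586 is the week containing the first Thursday of 586.
Week 42, day 4 (Thursday) lands on 0586-10-19.

0586-10-19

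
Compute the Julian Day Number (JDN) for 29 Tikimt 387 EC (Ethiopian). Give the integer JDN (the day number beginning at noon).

1865265

Equivalently 27 October 394 (proleptic Gregorian).
JDN 2451545 is 1 January 2000 CE (Gregorian); the target day is −586280 days from there, so JDN = 1865265.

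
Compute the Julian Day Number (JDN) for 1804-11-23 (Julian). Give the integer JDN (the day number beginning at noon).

In the Gregorian calendar the same day is 5 December 1804.
JDN 2299161 is 15 October 1582 CE (Gregorian); the target day is +81135 days from there, so JDN = 2380296.

2380296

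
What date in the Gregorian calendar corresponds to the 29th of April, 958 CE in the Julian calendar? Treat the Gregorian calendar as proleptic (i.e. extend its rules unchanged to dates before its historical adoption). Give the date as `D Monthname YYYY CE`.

4 May 958 CE

For dates in this range the Gregorian date is 5 days ahead of the Julian.
29 April 958 Julian + 5 days → 4 May 958 Gregorian.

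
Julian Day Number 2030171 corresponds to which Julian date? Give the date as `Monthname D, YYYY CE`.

The proleptic Gregorian equivalent of JDN 2030171 is 26 April 846.
In the Julian calendar that day is April 22, 846 CE.

April 22, 846 CE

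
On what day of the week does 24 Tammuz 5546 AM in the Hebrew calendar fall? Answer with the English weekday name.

Thursday

Equivalently 20 July 1786 Gregorian, JDN 2373584.
2373584 ≡ 3 (mod 7); counting from Monday = 0 gives Thursday.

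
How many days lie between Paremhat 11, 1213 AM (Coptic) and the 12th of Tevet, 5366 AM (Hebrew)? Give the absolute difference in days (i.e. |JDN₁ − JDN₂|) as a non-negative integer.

39727

First date → JDN 2267903; second date → JDN 2307630.
The interval is |2267903 − 2307630| = 39727 days.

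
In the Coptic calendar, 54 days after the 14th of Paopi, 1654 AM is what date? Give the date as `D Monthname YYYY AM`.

8 Koiak 1654 AM

JDN of the 14th of Paopi, 1654 AM = 2428831.
2428831 + 54 = 2428885.
JDN 2428885 in the Coptic calendar is 8 Koiak 1654 AM.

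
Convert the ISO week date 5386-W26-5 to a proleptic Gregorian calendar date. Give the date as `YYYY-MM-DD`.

ISO week 1 of 5386 is the week containing the first Thursday of 5386.
Week 26, day 5 (Friday) lands on 5386-06-30.

5386-06-30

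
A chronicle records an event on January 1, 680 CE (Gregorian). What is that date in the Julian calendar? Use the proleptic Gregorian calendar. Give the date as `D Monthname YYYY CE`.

29 December 679 CE

The Julian–Gregorian offset here is 3 days (Julian trailing).
1 January 680 Gregorian − 3 days → 29 December 679 Julian.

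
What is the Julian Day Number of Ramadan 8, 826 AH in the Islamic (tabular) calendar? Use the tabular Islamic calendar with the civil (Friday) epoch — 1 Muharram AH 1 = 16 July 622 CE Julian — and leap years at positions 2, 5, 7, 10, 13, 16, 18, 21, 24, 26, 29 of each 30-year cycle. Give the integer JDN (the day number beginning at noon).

2241035

In the proleptic Gregorian calendar the same day is 24 August 1423.
JDN 2400001 is 17 November 1858 CE (Gregorian), MJD 0; the target day is −158966 days from there, so JDN = 2241035.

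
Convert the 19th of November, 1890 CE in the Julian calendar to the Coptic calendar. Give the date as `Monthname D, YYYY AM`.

Both dates share Julian Day Number 2411703; in the Coptic calendar that is 23 Hathor 1607 AM.

Hathor 23, 1607 AM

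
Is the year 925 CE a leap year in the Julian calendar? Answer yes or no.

no

925 mod 4 = 1, so it is a common year in the Julian calendar.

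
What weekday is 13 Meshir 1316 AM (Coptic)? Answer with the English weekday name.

Friday

In the Gregorian calendar this is 18 February 1600 (JDN 2305496).
Since JDN mod 7 = 4 (0 = Monday), the day is Friday.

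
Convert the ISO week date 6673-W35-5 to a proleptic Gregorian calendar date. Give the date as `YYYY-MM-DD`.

6673-08-29

ISO week 1 of 6673 is the week containing the first Thursday of 6673.
Week 35, day 5 (Friday) lands on 6673-08-29.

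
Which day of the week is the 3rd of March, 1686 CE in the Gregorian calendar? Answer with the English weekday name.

Sunday

Since JDN mod 7 = 6 (0 = Monday), the day is Sunday.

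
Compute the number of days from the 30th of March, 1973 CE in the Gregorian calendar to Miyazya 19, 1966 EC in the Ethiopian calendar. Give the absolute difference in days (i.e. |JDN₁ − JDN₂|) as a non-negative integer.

JDN of the first date = 2441772.
JDN of the second date = 2442165.
|2442165 − 2441772| = 393.

393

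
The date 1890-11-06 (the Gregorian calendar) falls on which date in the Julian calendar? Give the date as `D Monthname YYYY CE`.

25 October 1890 CE

The Julian–Gregorian offset here is 12 days (Julian trailing).
6 November 1890 Gregorian − 12 days → 25 October 1890 Julian.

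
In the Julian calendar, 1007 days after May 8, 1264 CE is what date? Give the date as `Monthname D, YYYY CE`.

February 9, 1267 CE

The starting date is JDN 2182862; 2182862 + 1007 = 2183869.
JDN 2183869 corresponds to February 9, 1267 CE.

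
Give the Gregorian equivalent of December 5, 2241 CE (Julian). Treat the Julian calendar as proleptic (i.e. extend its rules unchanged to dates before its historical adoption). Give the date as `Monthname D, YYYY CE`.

At this point the Julian calendar is 15 days behind the Gregorian.
5 December 2241 Julian + 15 days → 20 December 2241 Gregorian.

December 20, 2241 CE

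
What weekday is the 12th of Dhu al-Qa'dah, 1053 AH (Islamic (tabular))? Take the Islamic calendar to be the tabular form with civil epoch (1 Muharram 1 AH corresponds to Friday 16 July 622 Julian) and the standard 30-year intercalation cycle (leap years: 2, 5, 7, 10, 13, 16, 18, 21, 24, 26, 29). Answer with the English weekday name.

Friday

In the Gregorian calendar this is 22 January 1644 (JDN 2321540).
Since JDN mod 7 = 4 (0 = Monday), the day is Friday.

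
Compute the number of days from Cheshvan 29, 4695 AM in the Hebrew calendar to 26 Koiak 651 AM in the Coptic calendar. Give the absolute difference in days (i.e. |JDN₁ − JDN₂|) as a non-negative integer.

42

JDN of the first date = 2062515.
JDN of the second date = 2062557.
|2062557 − 2062515| = 42.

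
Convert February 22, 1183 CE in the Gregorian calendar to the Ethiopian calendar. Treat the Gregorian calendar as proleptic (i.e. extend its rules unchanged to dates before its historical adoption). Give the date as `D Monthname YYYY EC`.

21 Yekatit 1175 EC

Both dates share Julian Day Number 2153194; in the Ethiopian calendar that is 21 Yekatit 1175 EC.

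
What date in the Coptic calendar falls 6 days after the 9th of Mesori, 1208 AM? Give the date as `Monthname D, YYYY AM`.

Mesori 15, 1208 AM

The starting date is JDN 2266225; 2266225 + 6 = 2266231.
JDN 2266231 corresponds to Mesori 15, 1208 AM.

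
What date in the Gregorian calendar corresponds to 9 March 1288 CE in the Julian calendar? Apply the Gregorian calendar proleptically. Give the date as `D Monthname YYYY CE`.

16 March 1288 CE

At this point the Julian calendar is 7 days behind the Gregorian.
9 March 1288 Julian + 7 days → 16 March 1288 Gregorian.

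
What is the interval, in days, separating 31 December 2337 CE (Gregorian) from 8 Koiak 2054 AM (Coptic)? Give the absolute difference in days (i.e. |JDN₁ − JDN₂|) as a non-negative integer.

11

First date → JDN 2574996; second date → JDN 2574985.
The interval is |2574996 − 2574985| = 11 days.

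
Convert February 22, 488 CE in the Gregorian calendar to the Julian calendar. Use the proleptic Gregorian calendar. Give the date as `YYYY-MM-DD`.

0488-02-21

At this point the Julian calendar is 1 day behind the Gregorian.
22 February 488 Gregorian − 1 day → 21 February 488 Julian.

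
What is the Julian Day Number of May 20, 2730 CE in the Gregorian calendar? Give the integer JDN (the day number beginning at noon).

JDN 2451545 is 1 January 2000 CE (Gregorian); the target day is +266766 days from there, so JDN = 2718311.

2718311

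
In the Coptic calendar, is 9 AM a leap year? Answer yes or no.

9 mod 4 = 1; in the Coptic calendar a year is leap when year mod 4 = 3, so it is a common year.

no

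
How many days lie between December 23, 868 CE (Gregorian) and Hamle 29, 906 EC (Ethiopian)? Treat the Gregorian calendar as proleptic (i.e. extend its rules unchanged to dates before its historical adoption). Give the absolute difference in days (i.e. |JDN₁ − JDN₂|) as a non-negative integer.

First date → JDN 2038448; second date → JDN 2055100.
The interval is |2038448 − 2055100| = 16652 days.

16652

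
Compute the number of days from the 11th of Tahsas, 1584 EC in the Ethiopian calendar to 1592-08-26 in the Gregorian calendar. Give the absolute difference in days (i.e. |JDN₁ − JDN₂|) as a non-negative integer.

252

JDN of the first date = 2302512.
JDN of the second date = 2302764.
|2302764 − 2302512| = 252.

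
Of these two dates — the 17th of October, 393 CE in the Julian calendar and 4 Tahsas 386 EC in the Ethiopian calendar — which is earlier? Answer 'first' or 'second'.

First date → JDN 1864891; second date → JDN 1864935.
JDN 1864891 < JDN 1864935, so the first date is earlier.

first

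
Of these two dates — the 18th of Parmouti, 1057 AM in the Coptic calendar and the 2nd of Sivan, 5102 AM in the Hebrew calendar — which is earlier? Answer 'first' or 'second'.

The two dates have Julian Day Numbers 2210961 and 2211351 respectively.
Since 2210961 < 2211351, the first date comes first.

first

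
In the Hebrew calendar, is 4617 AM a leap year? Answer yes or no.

Hebrew year 4617 is year 19 of its 19-year Metonic cycle; leap years are at positions 3, 6, 8, 11, 14, 17, 19, so it is a leap year (13 months).

yes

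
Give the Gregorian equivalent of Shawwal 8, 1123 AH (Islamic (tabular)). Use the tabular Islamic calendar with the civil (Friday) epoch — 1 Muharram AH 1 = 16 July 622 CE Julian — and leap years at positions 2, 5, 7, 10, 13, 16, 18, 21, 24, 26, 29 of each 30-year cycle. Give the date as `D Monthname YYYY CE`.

19 November 1711 CE

Julian Day Number of the source date = 2346312.
Converting JDN 2346312 to the Gregorian calendar gives 19 November 1711 CE.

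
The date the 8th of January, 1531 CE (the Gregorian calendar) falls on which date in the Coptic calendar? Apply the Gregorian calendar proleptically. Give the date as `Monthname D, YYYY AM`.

Tobi 3, 1247 AM

Both dates share Julian Day Number 2280253; in the Coptic calendar that is 3 Tobi 1247 AM.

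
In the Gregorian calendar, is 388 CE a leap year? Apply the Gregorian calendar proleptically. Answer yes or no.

yes

388 is divisible by 4 and not by 100, so it is a leap year.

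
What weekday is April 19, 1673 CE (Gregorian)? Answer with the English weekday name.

Wednesday

Since JDN mod 7 = 2 (0 = Monday), the day is Wednesday.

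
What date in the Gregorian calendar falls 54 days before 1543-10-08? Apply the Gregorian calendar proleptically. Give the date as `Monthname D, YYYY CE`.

August 15, 1543 CE

The starting date is JDN 2284909; 2284909 − 54 = 2284855.
JDN 2284855 corresponds to August 15, 1543 CE.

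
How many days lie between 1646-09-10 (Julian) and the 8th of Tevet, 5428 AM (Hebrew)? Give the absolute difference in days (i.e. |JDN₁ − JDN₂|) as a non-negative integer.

JDN of the first date = 2322512.
JDN of the second date = 2330276.
|2330276 − 2322512| = 7764.

7764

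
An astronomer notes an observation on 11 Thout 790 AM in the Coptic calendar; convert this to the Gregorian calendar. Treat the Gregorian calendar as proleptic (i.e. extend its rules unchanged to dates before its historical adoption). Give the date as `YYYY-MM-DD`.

Both dates share Julian Day Number 2113222; in the Gregorian calendar that is 14 September 1073 CE.

1073-09-14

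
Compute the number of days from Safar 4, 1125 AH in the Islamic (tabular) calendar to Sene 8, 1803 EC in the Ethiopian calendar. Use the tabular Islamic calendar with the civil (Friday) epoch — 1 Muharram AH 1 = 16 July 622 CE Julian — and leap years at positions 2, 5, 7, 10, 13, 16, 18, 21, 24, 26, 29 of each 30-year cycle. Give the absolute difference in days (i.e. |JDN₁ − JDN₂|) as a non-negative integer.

35897

First date → JDN 2346781; second date → JDN 2382678.
The interval is |2346781 − 2382678| = 35897 days.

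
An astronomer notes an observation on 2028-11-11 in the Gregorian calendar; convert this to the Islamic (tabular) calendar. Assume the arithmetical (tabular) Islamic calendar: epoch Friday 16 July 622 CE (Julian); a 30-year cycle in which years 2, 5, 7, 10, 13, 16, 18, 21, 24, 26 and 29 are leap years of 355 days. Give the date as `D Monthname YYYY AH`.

23 Jumada al-Thani 1450 AH

Both dates share Julian Day Number 2462087; in the tabular Islamic calendar that is 23 Jumada al-Thani 1450 AH.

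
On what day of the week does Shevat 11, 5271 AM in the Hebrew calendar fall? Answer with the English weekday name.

Friday

This is JDN 2272960 (20 January 1511 Gregorian).
2272960 ≡ 4 (mod 7); counting from Monday = 0 gives Friday.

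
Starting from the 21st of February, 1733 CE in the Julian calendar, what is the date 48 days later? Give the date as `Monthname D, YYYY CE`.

The starting date is JDN 2354088; 2354088 + 48 = 2354136.
JDN 2354136 corresponds to April 10, 1733 CE.

April 10, 1733 CE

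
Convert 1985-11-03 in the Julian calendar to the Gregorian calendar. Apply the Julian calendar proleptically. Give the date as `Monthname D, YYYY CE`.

November 16, 1985 CE

For dates in this range the Gregorian date is 13 days ahead of the Julian.
3 November 1985 Julian + 13 days → 16 November 1985 Gregorian.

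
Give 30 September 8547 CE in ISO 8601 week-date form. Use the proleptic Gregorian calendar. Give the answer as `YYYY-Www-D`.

8547-W39-6

The weekday is Saturday (ISO weekday 6).
That Saturday belongs to ISO week 39 of ISO year 8547.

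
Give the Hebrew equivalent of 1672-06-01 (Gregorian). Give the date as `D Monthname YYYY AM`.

Both dates share Julian Day Number 2331898; in the Hebrew calendar that is 6 Sivan 5432 AM.

6 Sivan 5432 AM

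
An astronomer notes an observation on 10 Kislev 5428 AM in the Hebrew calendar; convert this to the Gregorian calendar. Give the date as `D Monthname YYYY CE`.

Julian Day Number of the source date = 2330249.
Converting JDN 2330249 to the Gregorian calendar gives 26 November 1667 CE.

26 November 1667 CE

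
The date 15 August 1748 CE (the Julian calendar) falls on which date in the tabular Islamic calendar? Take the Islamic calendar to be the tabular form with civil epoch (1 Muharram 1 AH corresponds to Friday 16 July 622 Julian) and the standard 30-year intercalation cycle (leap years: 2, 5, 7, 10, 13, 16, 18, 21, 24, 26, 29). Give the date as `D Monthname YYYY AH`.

Both dates share Julian Day Number 2359742; in the tabular Islamic calendar that is 2 Ramadan 1161 AH.

2 Ramadan 1161 AH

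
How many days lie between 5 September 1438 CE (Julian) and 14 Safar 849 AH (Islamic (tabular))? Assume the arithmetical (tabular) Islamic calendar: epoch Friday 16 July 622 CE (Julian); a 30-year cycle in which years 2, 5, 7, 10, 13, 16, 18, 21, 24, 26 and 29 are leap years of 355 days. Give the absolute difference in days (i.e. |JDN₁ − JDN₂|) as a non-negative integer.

First date → JDN 2246535; second date → JDN 2248986.
The interval is |2246535 − 2248986| = 2451 days.

2451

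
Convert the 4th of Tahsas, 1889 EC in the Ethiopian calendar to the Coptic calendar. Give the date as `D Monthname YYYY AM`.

Julian Day Number of the source date = 2413906.
Converting JDN 2413906 to the Coptic calendar gives 4 Koiak 1613 AM.

4 Koiak 1613 AM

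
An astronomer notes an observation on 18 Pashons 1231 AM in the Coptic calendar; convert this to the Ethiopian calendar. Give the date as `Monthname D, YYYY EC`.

Ginbot 18, 1507 EC

The source date corresponds to 23 May 1515 in the proleptic Gregorian calendar (JDN 2274544).
That day falls on 18 Ginbot 1507 EC in the Ethiopian calendar.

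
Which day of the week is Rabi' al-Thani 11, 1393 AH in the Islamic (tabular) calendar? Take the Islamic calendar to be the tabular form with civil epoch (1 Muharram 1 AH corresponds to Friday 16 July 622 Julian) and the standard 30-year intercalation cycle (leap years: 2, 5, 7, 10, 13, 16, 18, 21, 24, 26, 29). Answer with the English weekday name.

This is JDN 2441817 (14 May 1973 Gregorian).
Since JDN mod 7 = 0 (0 = Monday), the day is Monday.

Monday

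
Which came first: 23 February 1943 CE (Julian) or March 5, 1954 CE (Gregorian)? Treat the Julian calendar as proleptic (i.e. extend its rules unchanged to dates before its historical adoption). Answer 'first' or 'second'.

The two dates have Julian Day Numbers 2430792 and 2434807 respectively.
Since 2430792 < 2434807, the first date comes first.

first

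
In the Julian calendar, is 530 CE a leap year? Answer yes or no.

no

530 mod 4 = 2, so it is a common year in the Julian calendar.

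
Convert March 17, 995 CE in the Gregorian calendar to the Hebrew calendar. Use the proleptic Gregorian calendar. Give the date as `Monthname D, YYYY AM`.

Both dates share Julian Day Number 2084552; in the Hebrew calendar that is 8 Nisan 4755 AM.

Nisan 8, 4755 AM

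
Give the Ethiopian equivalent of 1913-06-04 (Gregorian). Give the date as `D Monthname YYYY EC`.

Both dates share Julian Day Number 2419923; in the Ethiopian calendar that is 27 Ginbot 1905 EC.

27 Ginbot 1905 EC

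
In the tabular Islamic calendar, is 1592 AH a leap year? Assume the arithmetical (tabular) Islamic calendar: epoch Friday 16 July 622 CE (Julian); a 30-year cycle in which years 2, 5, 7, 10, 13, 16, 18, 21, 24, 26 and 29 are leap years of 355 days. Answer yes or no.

Year 1592 AH is year 2 of its 30-year cycle; leap positions are 2, 5, 7, 10, 13, 16, 18, 21, 24, 26, 29, so it is a leap year (355 days).

yes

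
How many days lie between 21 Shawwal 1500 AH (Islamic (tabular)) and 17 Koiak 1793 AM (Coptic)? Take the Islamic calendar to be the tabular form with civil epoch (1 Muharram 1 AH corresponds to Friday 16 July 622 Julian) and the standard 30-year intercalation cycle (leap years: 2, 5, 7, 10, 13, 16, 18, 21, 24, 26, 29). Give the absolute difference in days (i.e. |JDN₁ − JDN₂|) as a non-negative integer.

JDN of the first date = 2479922.
JDN of the second date = 2479664.
|2479664 − 2479922| = 258.

258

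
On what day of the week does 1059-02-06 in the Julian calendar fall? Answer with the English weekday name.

In the proleptic Gregorian calendar this is 12 February 1059 (JDN 2107894).
2107894 ≡ 5 (mod 7); counting from Monday = 0 gives Saturday.

Saturday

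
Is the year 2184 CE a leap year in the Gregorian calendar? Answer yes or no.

yes

2184 is divisible by 4 and not by 100, so it is a leap year.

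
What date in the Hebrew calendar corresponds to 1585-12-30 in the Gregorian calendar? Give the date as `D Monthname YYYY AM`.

Julian Day Number of the source date = 2300333.
Converting JDN 2300333 to the Hebrew calendar gives 9 Tevet 5346 AM.

9 Tevet 5346 AM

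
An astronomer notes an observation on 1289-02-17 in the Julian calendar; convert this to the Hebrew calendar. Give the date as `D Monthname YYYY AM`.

The source date corresponds to 24 February 1289 in the proleptic Gregorian calendar (JDN 2191913).
That day falls on 25 Adar I 5049 AM in the Hebrew calendar.

25 Adar I 5049 AM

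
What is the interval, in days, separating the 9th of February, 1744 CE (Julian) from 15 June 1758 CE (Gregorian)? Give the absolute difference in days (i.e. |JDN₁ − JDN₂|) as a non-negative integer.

First date → JDN 2358093; second date → JDN 2363322.
The interval is |2358093 − 2363322| = 5229 days.

5229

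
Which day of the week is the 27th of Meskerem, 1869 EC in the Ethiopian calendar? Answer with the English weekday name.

In the Gregorian calendar this is 6 October 1876 (JDN 2406534).
2406534 ≡ 4 (mod 7); counting from Monday = 0 gives Friday.

Friday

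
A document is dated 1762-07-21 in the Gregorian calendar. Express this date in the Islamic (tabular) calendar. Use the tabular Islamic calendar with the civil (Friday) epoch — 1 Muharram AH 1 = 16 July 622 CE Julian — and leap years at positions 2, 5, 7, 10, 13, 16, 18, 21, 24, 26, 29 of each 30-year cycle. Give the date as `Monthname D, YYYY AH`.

Both dates share Julian Day Number 2364819; in the tabular Islamic calendar that is 29 Dhu al-Hijjah 1175 AH.

Dhu al-Hijjah 29, 1175 AH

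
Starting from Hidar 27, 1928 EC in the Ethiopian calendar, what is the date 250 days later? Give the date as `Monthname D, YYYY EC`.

JDN of Hidar 27, 1928 EC = 2428144.
2428144 + 250 = 2428394.
JDN 2428394 in the Ethiopian calendar is Nehase 7, 1928 EC.

Nehase 7, 1928 EC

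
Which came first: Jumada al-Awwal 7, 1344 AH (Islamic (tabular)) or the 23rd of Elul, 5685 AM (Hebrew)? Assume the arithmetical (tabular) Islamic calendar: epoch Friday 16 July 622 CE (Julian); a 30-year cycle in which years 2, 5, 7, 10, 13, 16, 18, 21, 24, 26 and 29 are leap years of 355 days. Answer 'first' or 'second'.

The two dates have Julian Day Numbers 2424478 and 2424406 respectively.
Since 2424406 < 2424478, the second date comes first.

second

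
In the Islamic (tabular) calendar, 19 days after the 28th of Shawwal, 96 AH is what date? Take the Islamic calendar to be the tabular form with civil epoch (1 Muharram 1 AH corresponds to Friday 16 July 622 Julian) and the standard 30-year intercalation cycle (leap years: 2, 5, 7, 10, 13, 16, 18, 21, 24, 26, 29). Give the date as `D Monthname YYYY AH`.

Counting 19 days forward from JDN 1982398 reaches JDN 1982417, which is 18 Dhu al-Qa'dah 96 AH.

18 Dhu al-Qa'dah 96 AH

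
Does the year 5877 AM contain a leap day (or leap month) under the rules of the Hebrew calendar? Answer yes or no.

yes

Hebrew year 5877 is year 6 of its 19-year Metonic cycle; leap years are at positions 3, 6, 8, 11, 14, 17, 19, so it is a leap year (13 months).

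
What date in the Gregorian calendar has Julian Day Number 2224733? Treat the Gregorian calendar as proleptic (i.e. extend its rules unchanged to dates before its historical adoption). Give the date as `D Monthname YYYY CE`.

JDN 2451545 is 1 Jan 2000; 2224733 is −226812 days from there.

4 January 1379 CE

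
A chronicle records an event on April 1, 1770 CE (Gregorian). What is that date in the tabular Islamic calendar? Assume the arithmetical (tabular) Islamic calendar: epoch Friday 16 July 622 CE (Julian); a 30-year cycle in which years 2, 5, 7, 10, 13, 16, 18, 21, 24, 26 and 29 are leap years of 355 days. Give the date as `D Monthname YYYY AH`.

Julian Day Number of the source date = 2367630.
Converting JDN 2367630 to the tabular Islamic calendar gives 5 Dhu al-Hijjah 1183 AH.

5 Dhu al-Hijjah 1183 AH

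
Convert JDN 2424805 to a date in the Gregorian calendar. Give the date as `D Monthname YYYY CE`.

JDN 2451545 is 1 Jan 2000; 2424805 is −26740 days from there.

16 October 1926 CE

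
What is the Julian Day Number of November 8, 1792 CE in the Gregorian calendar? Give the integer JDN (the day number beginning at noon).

2375887

JDN 2299161 is 15 October 1582 CE (Gregorian); the target day is +76726 days from there, so JDN = 2375887.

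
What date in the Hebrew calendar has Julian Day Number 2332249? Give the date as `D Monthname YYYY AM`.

The Gregorian equivalent of JDN 2332249 is 18 May 1673.
In the Hebrew calendar that day is 3 Sivan 5433 AM.

3 Sivan 5433 AM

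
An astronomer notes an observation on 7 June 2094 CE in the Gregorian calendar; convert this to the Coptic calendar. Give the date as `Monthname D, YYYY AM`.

Julian Day Number of the source date = 2486036.
Converting JDN 2486036 to the Coptic calendar gives 30 Pashons 1810 AM.

Pashons 30, 1810 AM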